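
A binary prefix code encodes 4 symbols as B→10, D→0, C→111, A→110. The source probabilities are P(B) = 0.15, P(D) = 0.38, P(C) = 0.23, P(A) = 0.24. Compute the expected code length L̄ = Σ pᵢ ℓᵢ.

2.09 bits/symbol

L̄ = Σ pᵢ·ℓᵢ = 0.15·2 + 0.38·1 + 0.23·3 + 0.24·3 = 2.09 bits/symbol.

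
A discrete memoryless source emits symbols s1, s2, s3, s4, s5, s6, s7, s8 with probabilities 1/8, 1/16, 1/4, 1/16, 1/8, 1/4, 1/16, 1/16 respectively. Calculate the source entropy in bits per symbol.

2.75 bits

Each probability is a power of 1/2, so log₂(1/p) is an integer.
H = Σ p·log₂(1/p) = 1/8·3 + 1/16·4 + 1/4·2 + 1/16·4 + 1/8·3 + 1/4·2 + 1/16·4 + 1/16·4 = 2.75 bits.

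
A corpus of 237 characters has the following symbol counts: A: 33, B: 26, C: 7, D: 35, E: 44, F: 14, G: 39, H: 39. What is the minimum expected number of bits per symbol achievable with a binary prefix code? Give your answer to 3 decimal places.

Probabilities are the counts divided by 237.
Repeatedly combine the two least-probable nodes; the expected code length is the sum of the merged weights.
merge 7/237 + 14/237 → 7/79
merge 7/79 + 26/237 → 47/237
merge 11/79 + 35/237 → 68/237
merge 13/79 + 13/79 → 26/79
merge 44/237 + 47/237 → 91/237
merge 68/237 + 26/79 → 146/237
merge 91/237 + 146/237 → 1
L = 7/79 + 47/237 + 68/237 + 26/79 + 91/237 + 146/237 + 1 = 688/237 ≈ 2.903 bits/symbol.

2.903 bits/symbol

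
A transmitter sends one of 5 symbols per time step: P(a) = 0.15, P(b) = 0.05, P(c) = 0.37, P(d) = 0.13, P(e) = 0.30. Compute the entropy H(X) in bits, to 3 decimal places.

2.061 bits

H = −Σ pᵢ log₂ pᵢ.
−0.15·log₂(0.15) = 0.4105
−0.05·log₂(0.05) = 0.2161
−0.37·log₂(0.37) = 0.5307
−0.13·log₂(0.13) = 0.3826
−0.30·log₂(0.30) = 0.5211
Sum ≈ 2.0611 → 2.061 bits.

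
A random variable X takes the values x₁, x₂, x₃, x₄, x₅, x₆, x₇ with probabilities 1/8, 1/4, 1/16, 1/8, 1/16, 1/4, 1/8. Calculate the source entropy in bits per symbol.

2.625 bits

Each probability is a power of 1/2, so log₂(1/p) is an integer.
H = Σ p·log₂(1/p) = 1/8·3 + 1/4·2 + 1/16·4 + 1/8·3 + 1/16·4 + 1/4·2 + 1/8·3 = 2.625 bits.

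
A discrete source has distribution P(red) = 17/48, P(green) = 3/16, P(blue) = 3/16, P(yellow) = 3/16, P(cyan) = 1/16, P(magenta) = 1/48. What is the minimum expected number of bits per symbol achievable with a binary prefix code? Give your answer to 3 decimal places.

2.354 bits/symbol

Repeatedly combine the two least-probable nodes; the expected code length is the sum of the merged weights.
merge 1/48 + 1/16 → 1/12
merge 1/12 + 3/16 → 13/48
merge 3/16 + 3/16 → 3/8
merge 13/48 + 17/48 → 5/8
merge 3/8 + 5/8 → 1
L = 1/12 + 13/48 + 3/8 + 5/8 + 1 = 113/48 ≈ 2.354 bits/symbol.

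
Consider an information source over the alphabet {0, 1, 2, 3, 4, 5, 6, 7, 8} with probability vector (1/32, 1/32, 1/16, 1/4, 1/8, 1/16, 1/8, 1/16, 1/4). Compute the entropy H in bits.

Each probability is a power of 1/2, so log₂(1/p) is an integer.
H = Σ p·log₂(1/p) = 1/32·5 + 1/32·5 + 1/16·4 + 1/4·2 + 1/8·3 + 1/16·4 + 1/8·3 + 1/16·4 + 1/4·2 = 2.8125 bits.

2.8125 bits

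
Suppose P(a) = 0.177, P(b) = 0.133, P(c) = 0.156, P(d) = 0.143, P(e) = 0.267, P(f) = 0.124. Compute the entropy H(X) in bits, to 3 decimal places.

H = −Σ pᵢ log₂ pᵢ.
−0.177·log₂(0.177) = 0.4422
−0.133·log₂(0.133) = 0.3871
−0.156·log₂(0.156) = 0.4181
−0.143·log₂(0.143) = 0.4012
−0.267·log₂(0.267) = 0.5087
−0.124·log₂(0.124) = 0.3734
Sum ≈ 2.5308 → 2.531 bits.

2.531 bits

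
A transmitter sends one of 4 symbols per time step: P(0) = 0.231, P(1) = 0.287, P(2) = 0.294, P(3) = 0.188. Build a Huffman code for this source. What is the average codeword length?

2 bits/symbol

Repeatedly combine the two least-probable nodes; the expected code length is the sum of the merged weights.
merge 47/250 + 231/1000 → 419/1000
merge 287/1000 + 147/500 → 581/1000
merge 419/1000 + 581/1000 → 1
L = 419/1000 + 581/1000 + 1 = 2 bits/symbol.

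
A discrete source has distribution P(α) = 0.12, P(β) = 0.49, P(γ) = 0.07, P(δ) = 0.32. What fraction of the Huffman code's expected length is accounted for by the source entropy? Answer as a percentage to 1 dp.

Entropy H = −Σ p log₂ p ≈ 1.6659 bits.
Huffman merges: 7/100+3/25→19/100; 19/100+8/25→51/100; 49/100+51/100→1. L = 17/10 ≈ 1.7000.
Efficiency = H/L = 1.6659/1.7000 = 98.0%.

98.0%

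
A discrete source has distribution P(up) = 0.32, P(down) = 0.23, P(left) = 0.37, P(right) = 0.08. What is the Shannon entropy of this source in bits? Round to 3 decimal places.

H = −Σ pᵢ log₂ pᵢ.
−0.32·log₂(0.32) = 0.5260
−0.23·log₂(0.23) = 0.4877
−0.37·log₂(0.37) = 0.5307
−0.08·log₂(0.08) = 0.2915
Sum ≈ 1.8359 → 1.836 bits.

1.836 bits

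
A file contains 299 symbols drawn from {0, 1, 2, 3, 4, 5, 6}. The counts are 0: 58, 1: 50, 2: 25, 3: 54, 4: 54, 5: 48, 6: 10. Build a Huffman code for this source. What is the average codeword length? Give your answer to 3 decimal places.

2.742 bits/symbol

Probabilities are the counts divided by 299.
Repeatedly combine the two least-probable nodes; the expected code length is the sum of the merged weights.
merge 10/299 + 25/299 → 35/299
merge 35/299 + 48/299 → 83/299
merge 50/299 + 54/299 → 8/23
merge 54/299 + 58/299 → 112/299
merge 83/299 + 8/23 → 187/299
merge 112/299 + 187/299 → 1
L = 35/299 + 83/299 + 8/23 + 112/299 + 187/299 + 1 = 820/299 ≈ 2.742 bits/symbol.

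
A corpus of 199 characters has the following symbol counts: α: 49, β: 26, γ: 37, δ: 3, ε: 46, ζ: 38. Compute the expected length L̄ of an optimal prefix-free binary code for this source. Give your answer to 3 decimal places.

2.477 bits/symbol

Probabilities are the counts divided by 199.
Repeatedly combine the two least-probable nodes; the expected code length is the sum of the merged weights.
merge 3/199 + 26/199 → 29/199
merge 29/199 + 37/199 → 66/199
merge 38/199 + 46/199 → 84/199
merge 49/199 + 66/199 → 115/199
merge 84/199 + 115/199 → 1
L = 29/199 + 66/199 + 84/199 + 115/199 + 1 = 493/199 ≈ 2.477 bits/symbol.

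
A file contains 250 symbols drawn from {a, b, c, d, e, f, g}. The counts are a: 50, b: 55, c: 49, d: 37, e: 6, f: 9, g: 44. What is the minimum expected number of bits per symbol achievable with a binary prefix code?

2.64 bits/symbol

Probabilities are the counts divided by 250.
Repeatedly combine the two least-probable nodes; the expected code length is the sum of the merged weights.
merge 3/125 + 9/250 → 3/50
merge 3/50 + 37/250 → 26/125
merge 22/125 + 49/250 → 93/250
merge 1/5 + 26/125 → 51/125
merge 11/50 + 93/250 → 74/125
merge 51/125 + 74/125 → 1
L = 3/50 + 26/125 + 93/250 + 51/125 + 74/125 + 1 = 66/25 = 2.64 bits/symbol.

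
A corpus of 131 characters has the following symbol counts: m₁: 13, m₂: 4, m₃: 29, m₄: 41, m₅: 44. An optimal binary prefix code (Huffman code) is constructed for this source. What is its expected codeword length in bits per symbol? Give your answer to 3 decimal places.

Probabilities are the counts divided by 131.
Repeatedly combine the two least-probable nodes; the expected code length is the sum of the merged weights.
merge 4/131 + 13/131 → 17/131
merge 17/131 + 29/131 → 46/131
merge 41/131 + 44/131 → 85/131
merge 46/131 + 85/131 → 1
L = 17/131 + 46/131 + 85/131 + 1 = 279/131 ≈ 2.130 bits/symbol.

2.130 bits/symbol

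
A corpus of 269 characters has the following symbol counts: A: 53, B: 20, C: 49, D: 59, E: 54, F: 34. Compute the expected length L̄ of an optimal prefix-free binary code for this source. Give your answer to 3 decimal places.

2.580 bits/symbol

Probabilities are the counts divided by 269.
Repeatedly combine the two least-probable nodes; the expected code length is the sum of the merged weights.
merge 20/269 + 34/269 → 54/269
merge 49/269 + 53/269 → 102/269
merge 54/269 + 54/269 → 108/269
merge 59/269 + 102/269 → 161/269
merge 108/269 + 161/269 → 1
L = 54/269 + 102/269 + 108/269 + 161/269 + 1 = 694/269 ≈ 2.580 bits/symbol.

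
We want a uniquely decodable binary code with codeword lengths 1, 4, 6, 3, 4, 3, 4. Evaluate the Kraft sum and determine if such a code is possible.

With common denominator 2^6 = 64: Σ 2^(−ℓᵢ) = 32/64 + 4/64 + 1/64 + 8/64 + 4/64 + 8/64 + 4/64 = 61/64 = 0.953125.
Kraft's inequality requires Σ ≤ 1; here Σ = 0.953125 ≤ 1, so such a prefix code exists.

0.953125; yes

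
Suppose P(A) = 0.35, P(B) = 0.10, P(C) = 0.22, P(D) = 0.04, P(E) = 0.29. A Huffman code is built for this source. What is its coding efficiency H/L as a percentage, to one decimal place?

Entropy H = −Σ p log₂ p ≈ 2.0465 bits.
Huffman merges: 1/25+1/10→7/50; 7/50+11/50→9/25; 29/100+7/20→16/25; 9/25+16/25→1. L = 107/50 ≈ 2.1400.
Efficiency = H/L = 2.0465/2.1400 = 95.6%.

95.6%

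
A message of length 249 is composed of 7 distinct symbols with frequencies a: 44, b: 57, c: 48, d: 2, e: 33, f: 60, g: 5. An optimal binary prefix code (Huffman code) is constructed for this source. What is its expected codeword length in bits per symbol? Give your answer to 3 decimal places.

2.526 bits/symbol

Probabilities are the counts divided by 249.
Repeatedly combine the two least-probable nodes; the expected code length is the sum of the merged weights.
merge 2/249 + 5/249 → 7/249
merge 7/249 + 11/83 → 40/249
merge 40/249 + 44/249 → 28/83
merge 16/83 + 19/83 → 35/83
merge 20/83 + 28/83 → 48/83
merge 35/83 + 48/83 → 1
L = 7/249 + 40/249 + 28/83 + 35/83 + 48/83 + 1 = 629/249 ≈ 2.526 bits/symbol.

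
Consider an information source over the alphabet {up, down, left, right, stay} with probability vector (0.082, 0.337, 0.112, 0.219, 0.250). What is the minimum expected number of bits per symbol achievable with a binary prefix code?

Repeatedly combine the two least-probable nodes; the expected code length is the sum of the merged weights.
merge 41/500 + 14/125 → 97/500
merge 97/500 + 219/1000 → 413/1000
merge 1/4 + 337/1000 → 587/1000
merge 413/1000 + 587/1000 → 1
L = 97/500 + 413/1000 + 587/1000 + 1 = 1097/500 = 2.194 bits/symbol.

2.194 bits/symbol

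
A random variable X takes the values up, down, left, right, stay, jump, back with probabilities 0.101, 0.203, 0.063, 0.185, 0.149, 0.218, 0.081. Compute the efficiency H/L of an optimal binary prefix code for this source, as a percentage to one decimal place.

Entropy H = −Σ p log₂ p ≈ 2.6847 bits.
Huffman merges: 63/1000+81/1000→18/125; 101/1000+18/125→49/200; 149/1000+37/200→167/500; 203/1000+109/500→421/1000; 49/200+167/500→579/1000; 421/1000+579/1000→1. L = 2723/1000 ≈ 2.7230.
Efficiency = H/L = 2.6847/2.7230 = 98.6%.

98.6%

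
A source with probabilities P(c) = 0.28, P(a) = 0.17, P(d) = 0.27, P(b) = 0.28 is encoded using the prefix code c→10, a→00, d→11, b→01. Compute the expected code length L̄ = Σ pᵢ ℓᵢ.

2 bits/symbol

L̄ = Σ pᵢ·ℓᵢ = 0.28·2 + 0.17·2 + 0.27·2 + 0.28·2 = 2 bits/symbol.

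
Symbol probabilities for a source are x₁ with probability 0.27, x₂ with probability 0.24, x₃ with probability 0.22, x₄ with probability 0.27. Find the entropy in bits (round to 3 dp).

H = −Σ pᵢ log₂ pᵢ.
−0.27·log₂(0.27) = 0.5100
−0.24·log₂(0.24) = 0.4941
−0.22·log₂(0.22) = 0.4806
−0.27·log₂(0.27) = 0.5100
Sum ≈ 1.9948 → 1.995 bits.

1.995 bits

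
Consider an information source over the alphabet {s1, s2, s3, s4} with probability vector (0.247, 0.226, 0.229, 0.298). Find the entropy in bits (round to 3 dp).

H = −Σ pᵢ log₂ pᵢ.
−0.247·log₂(0.247) = 0.4983
−0.226·log₂(0.226) = 0.4849
−0.229·log₂(0.229) = 0.4870
−0.298·log₂(0.298) = 0.5205
Sum ≈ 1.9907 → 1.991 bits.

1.991 bits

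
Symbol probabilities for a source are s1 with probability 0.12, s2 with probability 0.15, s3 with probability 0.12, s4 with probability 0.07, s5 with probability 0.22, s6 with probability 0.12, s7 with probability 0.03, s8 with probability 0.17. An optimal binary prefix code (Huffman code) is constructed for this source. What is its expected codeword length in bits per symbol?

2.88 bits/symbol

Repeatedly combine the two least-probable nodes; the expected code length is the sum of the merged weights.
merge 3/100 + 7/100 → 1/10
merge 1/10 + 3/25 → 11/50
merge 3/25 + 3/25 → 6/25
merge 3/20 + 17/100 → 8/25
merge 11/50 + 11/50 → 11/25
merge 6/25 + 8/25 → 14/25
merge 11/25 + 14/25 → 1
L = 1/10 + 11/50 + 6/25 + 8/25 + 11/25 + 14/25 + 1 = 72/25 = 2.88 bits/symbol.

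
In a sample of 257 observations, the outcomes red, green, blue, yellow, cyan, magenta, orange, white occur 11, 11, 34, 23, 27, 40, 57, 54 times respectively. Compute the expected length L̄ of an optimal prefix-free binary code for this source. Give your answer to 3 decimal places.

Probabilities are the counts divided by 257.
Repeatedly combine the two least-probable nodes; the expected code length is the sum of the merged weights.
merge 11/257 + 11/257 → 22/257
merge 22/257 + 23/257 → 45/257
merge 27/257 + 34/257 → 61/257
merge 40/257 + 45/257 → 85/257
merge 54/257 + 57/257 → 111/257
merge 61/257 + 85/257 → 146/257
merge 111/257 + 146/257 → 1
L = 22/257 + 45/257 + 61/257 + 85/257 + 111/257 + 146/257 + 1 = 727/257 ≈ 2.829 bits/symbol.

2.829 bits/symbol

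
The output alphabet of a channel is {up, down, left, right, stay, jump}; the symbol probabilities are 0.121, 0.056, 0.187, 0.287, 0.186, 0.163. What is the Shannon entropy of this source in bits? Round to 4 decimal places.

2.4487 bits

H = −Σ pᵢ log₂ pᵢ.
−0.121·log₂(0.121) = 0.3687
−0.056·log₂(0.056) = 0.2329
−0.187·log₂(0.187) = 0.4523
−0.287·log₂(0.287) = 0.5169
−0.186·log₂(0.186) = 0.4514
−0.163·log₂(0.163) = 0.4266
Sum ≈ 2.4487 → 2.4487 bits.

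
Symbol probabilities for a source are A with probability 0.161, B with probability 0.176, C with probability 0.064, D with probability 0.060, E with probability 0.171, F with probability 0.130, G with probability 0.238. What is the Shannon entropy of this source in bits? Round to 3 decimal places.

H = −Σ pᵢ log₂ pᵢ.
−0.161·log₂(0.161) = 0.4242
−0.176·log₂(0.176) = 0.4411
−0.064·log₂(0.064) = 0.2538
−0.060·log₂(0.060) = 0.2435
−0.171·log₂(0.171) = 0.4357
−0.130·log₂(0.130) = 0.3826
−0.238·log₂(0.238) = 0.4929
Sum ≈ 2.6739 → 2.674 bits.

2.674 bits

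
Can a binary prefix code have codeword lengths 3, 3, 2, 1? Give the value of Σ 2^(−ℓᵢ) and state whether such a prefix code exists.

With common denominator 2^3 = 8: Σ 2^(−ℓᵢ) = 1/8 + 1/8 + 2/8 + 4/8 = 8/8 = 1.
Kraft's inequality requires Σ ≤ 1; here Σ = 1 ≤ 1, so such a prefix code exists.

1; yes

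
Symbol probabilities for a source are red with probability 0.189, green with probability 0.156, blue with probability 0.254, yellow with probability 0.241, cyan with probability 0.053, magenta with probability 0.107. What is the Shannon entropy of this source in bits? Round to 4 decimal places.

H = −Σ pᵢ log₂ pᵢ.
−0.189·log₂(0.189) = 0.4543
−0.156·log₂(0.156) = 0.4181
−0.254·log₂(0.254) = 0.5022
−0.241·log₂(0.241) = 0.4947
−0.053·log₂(0.053) = 0.2246
−0.107·log₂(0.107) = 0.3450
Sum ≈ 2.4389 → 2.4389 bits.

2.4389 bits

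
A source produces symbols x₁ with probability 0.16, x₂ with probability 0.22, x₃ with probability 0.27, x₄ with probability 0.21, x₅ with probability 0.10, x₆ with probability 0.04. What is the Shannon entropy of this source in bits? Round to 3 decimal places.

H = −Σ pᵢ log₂ pᵢ.
−0.16·log₂(0.16) = 0.4230
−0.22·log₂(0.22) = 0.4806
−0.27·log₂(0.27) = 0.5100
−0.21·log₂(0.21) = 0.4728
−0.10·log₂(0.10) = 0.3322
−0.04·log₂(0.04) = 0.1858
Sum ≈ 2.4044 → 2.404 bits.

2.404 bits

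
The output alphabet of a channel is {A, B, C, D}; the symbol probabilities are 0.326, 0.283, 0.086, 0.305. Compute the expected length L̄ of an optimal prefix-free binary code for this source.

Repeatedly combine the two least-probable nodes; the expected code length is the sum of the merged weights.
merge 43/500 + 283/1000 → 369/1000
merge 61/200 + 163/500 → 631/1000
merge 369/1000 + 631/1000 → 1
L = 369/1000 + 631/1000 + 1 = 2 bits/symbol.

2 bits/symbol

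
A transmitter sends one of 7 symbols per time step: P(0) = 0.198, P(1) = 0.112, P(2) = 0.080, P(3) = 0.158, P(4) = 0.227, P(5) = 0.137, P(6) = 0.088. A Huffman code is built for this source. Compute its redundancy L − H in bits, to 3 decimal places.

Entropy H = −Σ p log₂ p ≈ 2.7155 bits.
Huffman merges: 2/25+11/125→21/125; 14/125+137/1000→249/1000; 79/500+21/125→163/500; 99/500+227/1000→17/40; 249/1000+163/500→23/40; 17/40+23/40→1. L = 2743/1000 ≈ 2.7430.
L − H = 2.7430 − 2.7155 = 0.027 bits.

0.027 bits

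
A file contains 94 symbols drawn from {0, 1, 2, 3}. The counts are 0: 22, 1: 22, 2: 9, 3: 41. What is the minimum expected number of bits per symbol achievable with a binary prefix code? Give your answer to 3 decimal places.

1.894 bits/symbol

Probabilities are the counts divided by 94.
Repeatedly combine the two least-probable nodes; the expected code length is the sum of the merged weights.
merge 9/94 + 11/47 → 31/94
merge 11/47 + 31/94 → 53/94
merge 41/94 + 53/94 → 1
L = 31/94 + 53/94 + 1 = 89/47 ≈ 1.894 bits/symbol.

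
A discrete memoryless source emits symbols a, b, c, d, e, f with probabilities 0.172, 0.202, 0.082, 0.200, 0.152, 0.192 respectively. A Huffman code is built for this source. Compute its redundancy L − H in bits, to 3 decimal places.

Entropy H = −Σ p log₂ p ≈ 2.5334 bits.
Huffman merges: 41/500+19/125→117/500; 43/250+24/125→91/250; 1/5+101/500→201/500; 117/500+91/250→299/500; 201/500+299/500→1. L = 1299/500 ≈ 2.5980.
L − H = 2.5980 − 2.5334 = 0.065 bits.

0.065 bits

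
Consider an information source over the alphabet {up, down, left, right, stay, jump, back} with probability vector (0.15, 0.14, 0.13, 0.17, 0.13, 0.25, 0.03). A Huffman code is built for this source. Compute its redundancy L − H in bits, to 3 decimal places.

Entropy H = −Σ p log₂ p ≈ 2.6593 bits.
Huffman merges: 3/100+13/100→4/25; 13/100+7/50→27/100; 3/20+4/25→31/100; 17/100+1/4→21/50; 27/100+31/100→29/50; 21/50+29/50→1. L = 137/50 ≈ 2.7400.
L − H = 2.7400 − 2.6593 = 0.081 bits.

0.081 bits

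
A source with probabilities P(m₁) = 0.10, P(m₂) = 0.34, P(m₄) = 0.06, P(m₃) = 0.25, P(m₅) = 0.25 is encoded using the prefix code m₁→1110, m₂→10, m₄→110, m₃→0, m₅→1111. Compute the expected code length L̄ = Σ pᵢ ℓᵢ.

L̄ = Σ pᵢ·ℓᵢ = 0.10·4 + 0.34·2 + 0.06·3 + 0.25·1 + 0.25·4 = 2.51 bits/symbol.

2.51 bits/symbol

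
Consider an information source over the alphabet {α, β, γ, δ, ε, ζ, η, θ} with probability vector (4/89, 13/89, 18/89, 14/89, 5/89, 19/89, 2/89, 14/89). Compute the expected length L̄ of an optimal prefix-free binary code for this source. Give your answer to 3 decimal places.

Repeatedly combine the two least-probable nodes; the expected code length is the sum of the merged weights.
merge 2/89 + 4/89 → 6/89
merge 5/89 + 6/89 → 11/89
merge 11/89 + 13/89 → 24/89
merge 14/89 + 14/89 → 28/89
merge 18/89 + 19/89 → 37/89
merge 24/89 + 28/89 → 52/89
merge 37/89 + 52/89 → 1
L = 6/89 + 11/89 + 24/89 + 28/89 + 37/89 + 52/89 + 1 = 247/89 ≈ 2.775 bits/symbol.

2.775 bits/symbol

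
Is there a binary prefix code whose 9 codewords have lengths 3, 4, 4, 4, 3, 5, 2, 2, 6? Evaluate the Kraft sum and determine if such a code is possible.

0.984375; yes

With common denominator 2^6 = 64: Σ 2^(−ℓᵢ) = 8/64 + 4/64 + 4/64 + 4/64 + 8/64 + 2/64 + 16/64 + 16/64 + 1/64 = 63/64 = 0.984375.
Kraft's inequality requires Σ ≤ 1; here Σ = 0.984375 ≤ 1, so such a prefix code exists.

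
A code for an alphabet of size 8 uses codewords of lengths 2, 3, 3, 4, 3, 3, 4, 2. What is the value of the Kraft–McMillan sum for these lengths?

With common denominator 2^4 = 16: Σ 2^(−ℓᵢ) = 4/16 + 2/16 + 2/16 + 1/16 + 2/16 + 2/16 + 1/16 + 4/16 = 18/16 = 1.125.

1.125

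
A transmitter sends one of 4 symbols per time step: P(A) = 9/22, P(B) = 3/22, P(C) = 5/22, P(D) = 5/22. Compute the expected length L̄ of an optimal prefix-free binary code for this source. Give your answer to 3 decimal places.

1.955 bits/symbol

Repeatedly combine the two least-probable nodes; the expected code length is the sum of the merged weights.
merge 3/22 + 5/22 → 4/11
merge 5/22 + 4/11 → 13/22
merge 9/22 + 13/22 → 1
L = 4/11 + 13/22 + 1 = 43/22 ≈ 1.955 bits/symbol.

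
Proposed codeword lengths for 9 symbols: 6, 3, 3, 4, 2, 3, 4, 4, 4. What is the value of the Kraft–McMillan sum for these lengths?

With common denominator 2^6 = 64: Σ 2^(−ℓᵢ) = 1/64 + 8/64 + 8/64 + 4/64 + 16/64 + 8/64 + 4/64 + 4/64 + 4/64 = 57/64 = 0.890625.

0.890625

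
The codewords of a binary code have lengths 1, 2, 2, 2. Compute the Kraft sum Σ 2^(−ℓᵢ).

With common denominator 2^2 = 4: Σ 2^(−ℓᵢ) = 2/4 + 1/4 + 1/4 + 1/4 = 5/4 = 1.25.

1.25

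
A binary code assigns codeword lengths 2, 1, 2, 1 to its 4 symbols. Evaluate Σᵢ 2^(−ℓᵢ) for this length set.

1.5

With common denominator 2^2 = 4: Σ 2^(−ℓᵢ) = 1/4 + 2/4 + 1/4 + 2/4 = 6/4 = 1.5.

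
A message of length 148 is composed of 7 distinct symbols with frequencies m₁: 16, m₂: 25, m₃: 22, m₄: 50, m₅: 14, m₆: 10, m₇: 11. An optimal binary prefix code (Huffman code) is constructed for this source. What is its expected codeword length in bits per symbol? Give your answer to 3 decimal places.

Probabilities are the counts divided by 148.
Repeatedly combine the two least-probable nodes; the expected code length is the sum of the merged weights.
merge 5/74 + 11/148 → 21/148
merge 7/74 + 4/37 → 15/74
merge 21/148 + 11/74 → 43/148
merge 25/148 + 15/74 → 55/148
merge 43/148 + 25/74 → 93/148
merge 55/148 + 93/148 → 1
L = 21/148 + 15/74 + 43/148 + 55/148 + 93/148 + 1 = 195/74 ≈ 2.635 bits/symbol.

2.635 bits/symbol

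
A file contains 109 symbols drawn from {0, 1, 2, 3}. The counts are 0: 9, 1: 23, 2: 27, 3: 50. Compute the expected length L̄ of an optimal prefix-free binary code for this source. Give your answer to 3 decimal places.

Probabilities are the counts divided by 109.
Repeatedly combine the two least-probable nodes; the expected code length is the sum of the merged weights.
merge 9/109 + 23/109 → 32/109
merge 27/109 + 32/109 → 59/109
merge 50/109 + 59/109 → 1
L = 32/109 + 59/109 + 1 = 200/109 ≈ 1.835 bits/symbol.

1.835 bits/symbol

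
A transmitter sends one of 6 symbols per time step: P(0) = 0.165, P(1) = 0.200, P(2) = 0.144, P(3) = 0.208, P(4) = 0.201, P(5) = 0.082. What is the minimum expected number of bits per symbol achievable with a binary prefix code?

2.591 bits/symbol

Repeatedly combine the two least-probable nodes; the expected code length is the sum of the merged weights.
merge 41/500 + 18/125 → 113/500
merge 33/200 + 1/5 → 73/200
merge 201/1000 + 26/125 → 409/1000
merge 113/500 + 73/200 → 591/1000
merge 409/1000 + 591/1000 → 1
L = 113/500 + 73/200 + 409/1000 + 591/1000 + 1 = 2591/1000 = 2.591 bits/symbol.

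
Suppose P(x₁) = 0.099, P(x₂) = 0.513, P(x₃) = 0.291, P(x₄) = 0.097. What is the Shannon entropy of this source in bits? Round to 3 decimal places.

1.669 bits

H = −Σ pᵢ log₂ pᵢ.
−0.099·log₂(0.099) = 0.3303
−0.513·log₂(0.513) = 0.4940
−0.291·log₂(0.291) = 0.5182
−0.097·log₂(0.097) = 0.3265
Sum ≈ 1.6690 → 1.669 bits.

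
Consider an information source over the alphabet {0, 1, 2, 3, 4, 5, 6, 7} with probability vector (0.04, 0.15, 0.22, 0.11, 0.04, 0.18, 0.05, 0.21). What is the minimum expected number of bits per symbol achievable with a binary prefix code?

2.78 bits/symbol

Repeatedly combine the two least-probable nodes; the expected code length is the sum of the merged weights.
merge 1/25 + 1/25 → 2/25
merge 1/20 + 2/25 → 13/100
merge 11/100 + 13/100 → 6/25
merge 3/20 + 9/50 → 33/100
merge 21/100 + 11/50 → 43/100
merge 6/25 + 33/100 → 57/100
merge 43/100 + 57/100 → 1
L = 2/25 + 13/100 + 6/25 + 33/100 + 43/100 + 57/100 + 1 = 139/50 = 2.78 bits/symbol.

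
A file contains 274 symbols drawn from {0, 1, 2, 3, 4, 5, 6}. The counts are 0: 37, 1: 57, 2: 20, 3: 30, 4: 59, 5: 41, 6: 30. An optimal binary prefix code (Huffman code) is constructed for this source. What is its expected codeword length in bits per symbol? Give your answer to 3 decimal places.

Probabilities are the counts divided by 274.
Repeatedly combine the two least-probable nodes; the expected code length is the sum of the merged weights.
merge 10/137 + 15/137 → 25/137
merge 15/137 + 37/274 → 67/274
merge 41/274 + 25/137 → 91/274
merge 57/274 + 59/274 → 58/137
merge 67/274 + 91/274 → 79/137
merge 58/137 + 79/137 → 1
L = 25/137 + 67/274 + 91/274 + 58/137 + 79/137 + 1 = 378/137 ≈ 2.759 bits/symbol.

2.759 bits/symbol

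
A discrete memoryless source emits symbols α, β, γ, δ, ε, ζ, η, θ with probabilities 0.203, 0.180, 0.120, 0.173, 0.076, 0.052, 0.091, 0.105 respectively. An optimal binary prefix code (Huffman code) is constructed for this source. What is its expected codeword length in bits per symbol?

Repeatedly combine the two least-probable nodes; the expected code length is the sum of the merged weights.
merge 13/250 + 19/250 → 16/125
merge 91/1000 + 21/200 → 49/250
merge 3/25 + 16/125 → 31/125
merge 173/1000 + 9/50 → 353/1000
merge 49/250 + 203/1000 → 399/1000
merge 31/125 + 353/1000 → 601/1000
merge 399/1000 + 601/1000 → 1
L = 16/125 + 49/250 + 31/125 + 353/1000 + 399/1000 + 601/1000 + 1 = 117/40 = 2.925 bits/symbol.

2.925 bits/symbol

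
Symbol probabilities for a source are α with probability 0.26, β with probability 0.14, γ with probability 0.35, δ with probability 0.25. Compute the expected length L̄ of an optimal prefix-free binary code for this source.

2 bits/symbol

Repeatedly combine the two least-probable nodes; the expected code length is the sum of the merged weights.
merge 7/50 + 1/4 → 39/100
merge 13/50 + 7/20 → 61/100
merge 39/100 + 61/100 → 1
L = 39/100 + 61/100 + 1 = 2 bits/symbol.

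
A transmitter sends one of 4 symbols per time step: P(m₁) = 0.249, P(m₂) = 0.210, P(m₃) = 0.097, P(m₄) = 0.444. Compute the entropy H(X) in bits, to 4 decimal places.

H = −Σ pᵢ log₂ pᵢ.
−0.249·log₂(0.249) = 0.4994
−0.210·log₂(0.210) = 0.4728
−0.097·log₂(0.097) = 0.3265
−0.444·log₂(0.444) = 0.5201
Sum ≈ 1.8188 → 1.8188 bits.

1.8188 bits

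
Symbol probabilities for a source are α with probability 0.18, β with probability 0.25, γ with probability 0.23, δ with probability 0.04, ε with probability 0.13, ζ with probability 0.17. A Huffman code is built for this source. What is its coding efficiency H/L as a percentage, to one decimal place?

Entropy H = −Σ p log₂ p ≈ 2.4360 bits.
Huffman merges: 1/25+13/100→17/100; 17/100+17/100→17/50; 9/50+23/100→41/100; 1/4+17/50→59/100; 41/100+59/100→1. L = 251/100 ≈ 2.5100.
Efficiency = H/L = 2.4360/2.5100 = 97.1%.

97.1%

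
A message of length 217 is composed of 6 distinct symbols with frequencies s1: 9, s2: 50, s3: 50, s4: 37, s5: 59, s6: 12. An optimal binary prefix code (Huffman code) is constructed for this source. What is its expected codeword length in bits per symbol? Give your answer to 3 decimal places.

Probabilities are the counts divided by 217.
Repeatedly combine the two least-probable nodes; the expected code length is the sum of the merged weights.
merge 9/217 + 12/217 → 3/31
merge 3/31 + 37/217 → 58/217
merge 50/217 + 50/217 → 100/217
merge 58/217 + 59/217 → 117/217
merge 100/217 + 117/217 → 1
L = 3/31 + 58/217 + 100/217 + 117/217 + 1 = 513/217 ≈ 2.364 bits/symbol.

2.364 bits/symbol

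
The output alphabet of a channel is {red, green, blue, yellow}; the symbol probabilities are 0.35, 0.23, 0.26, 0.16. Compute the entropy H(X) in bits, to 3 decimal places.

1.946 bits

H = −Σ pᵢ log₂ pᵢ.
−0.35·log₂(0.35) = 0.5301
−0.23·log₂(0.23) = 0.4877
−0.26·log₂(0.26) = 0.5053
−0.16·log₂(0.16) = 0.4230
Sum ≈ 1.9461 → 1.946 bits.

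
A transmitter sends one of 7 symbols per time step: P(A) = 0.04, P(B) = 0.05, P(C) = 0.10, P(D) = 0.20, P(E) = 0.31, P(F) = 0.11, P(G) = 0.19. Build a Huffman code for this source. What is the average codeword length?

2.58 bits/symbol

Repeatedly combine the two least-probable nodes; the expected code length is the sum of the merged weights.
merge 1/25 + 1/20 → 9/100
merge 9/100 + 1/10 → 19/100
merge 11/100 + 19/100 → 3/10
merge 19/100 + 1/5 → 39/100
merge 3/10 + 31/100 → 61/100
merge 39/100 + 61/100 → 1
L = 9/100 + 19/100 + 3/10 + 39/100 + 61/100 + 1 = 129/50 = 2.58 bits/symbol.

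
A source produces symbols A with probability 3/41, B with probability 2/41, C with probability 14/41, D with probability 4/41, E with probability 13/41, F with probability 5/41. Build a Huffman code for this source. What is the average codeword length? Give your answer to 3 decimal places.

2.341 bits/symbol

Repeatedly combine the two least-probable nodes; the expected code length is the sum of the merged weights.
merge 2/41 + 3/41 → 5/41
merge 4/41 + 5/41 → 9/41
merge 5/41 + 9/41 → 14/41
merge 13/41 + 14/41 → 27/41
merge 14/41 + 27/41 → 1
L = 5/41 + 9/41 + 14/41 + 27/41 + 1 = 96/41 ≈ 2.341 bits/symbol.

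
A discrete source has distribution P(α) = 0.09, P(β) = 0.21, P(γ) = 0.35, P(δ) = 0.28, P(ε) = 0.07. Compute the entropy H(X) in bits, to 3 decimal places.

H = −Σ pᵢ log₂ pᵢ.
−0.09·log₂(0.09) = 0.3127
−0.21·log₂(0.21) = 0.4728
−0.35·log₂(0.35) = 0.5301
−0.28·log₂(0.28) = 0.5142
−0.07·log₂(0.07) = 0.2686
Sum ≈ 2.0984 → 2.098 bits.

2.098 bits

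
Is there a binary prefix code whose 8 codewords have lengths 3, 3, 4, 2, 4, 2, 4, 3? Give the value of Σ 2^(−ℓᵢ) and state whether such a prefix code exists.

1.0625; no

With common denominator 2^4 = 16: Σ 2^(−ℓᵢ) = 2/16 + 2/16 + 1/16 + 4/16 + 1/16 + 4/16 + 1/16 + 2/16 = 17/16 = 1.0625.
Kraft's inequality requires Σ ≤ 1; here Σ = 1.0625 > 1, so no such prefix code exists.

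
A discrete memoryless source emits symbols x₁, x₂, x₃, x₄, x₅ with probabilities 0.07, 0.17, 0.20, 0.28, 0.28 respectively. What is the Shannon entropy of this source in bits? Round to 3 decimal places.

H = −Σ pᵢ log₂ pᵢ.
−0.07·log₂(0.07) = 0.2686
−0.17·log₂(0.17) = 0.4346
−0.20·log₂(0.20) = 0.4644
−0.28·log₂(0.28) = 0.5142
−0.28·log₂(0.28) = 0.5142
Sum ≈ 2.1960 → 2.196 bits.

2.196 bits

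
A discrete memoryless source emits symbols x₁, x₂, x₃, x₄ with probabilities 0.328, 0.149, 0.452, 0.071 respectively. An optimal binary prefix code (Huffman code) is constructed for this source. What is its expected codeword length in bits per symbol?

Repeatedly combine the two least-probable nodes; the expected code length is the sum of the merged weights.
merge 71/1000 + 149/1000 → 11/50
merge 11/50 + 41/125 → 137/250
merge 113/250 + 137/250 → 1
L = 11/50 + 137/250 + 1 = 221/125 = 1.768 bits/symbol.

1.768 bits/symbol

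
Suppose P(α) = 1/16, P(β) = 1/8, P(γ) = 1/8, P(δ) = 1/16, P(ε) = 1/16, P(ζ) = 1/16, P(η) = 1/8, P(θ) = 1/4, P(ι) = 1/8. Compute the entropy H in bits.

Each probability is a power of 1/2, so log₂(1/p) is an integer.
H = Σ p·log₂(1/p) = 1/16·4 + 1/8·3 + 1/8·3 + 1/16·4 + 1/16·4 + 1/16·4 + 1/8·3 + 1/4·2 + 1/8·3 = 3 bits.

3 bits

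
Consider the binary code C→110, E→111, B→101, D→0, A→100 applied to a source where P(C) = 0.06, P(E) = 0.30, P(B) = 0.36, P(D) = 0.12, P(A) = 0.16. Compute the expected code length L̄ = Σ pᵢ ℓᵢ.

2.76 bits/symbol

L̄ = Σ pᵢ·ℓᵢ = 0.06·3 + 0.30·3 + 0.36·3 + 0.12·1 + 0.16·3 = 2.76 bits/symbol.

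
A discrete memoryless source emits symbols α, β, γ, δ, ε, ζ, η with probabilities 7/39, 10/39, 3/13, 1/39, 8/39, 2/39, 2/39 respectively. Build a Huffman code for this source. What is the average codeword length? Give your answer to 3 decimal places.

Repeatedly combine the two least-probable nodes; the expected code length is the sum of the merged weights.
merge 1/39 + 2/39 → 1/13
merge 2/39 + 1/13 → 5/39
merge 5/39 + 7/39 → 4/13
merge 8/39 + 3/13 → 17/39
merge 10/39 + 4/13 → 22/39
merge 17/39 + 22/39 → 1
L = 1/13 + 5/39 + 4/13 + 17/39 + 22/39 + 1 = 98/39 ≈ 2.513 bits/symbol.

2.513 bits/symbol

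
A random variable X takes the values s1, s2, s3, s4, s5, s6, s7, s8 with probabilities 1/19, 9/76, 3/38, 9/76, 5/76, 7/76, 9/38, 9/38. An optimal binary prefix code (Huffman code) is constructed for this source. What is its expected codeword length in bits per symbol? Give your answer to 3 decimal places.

2.816 bits/symbol

Repeatedly combine the two least-probable nodes; the expected code length is the sum of the merged weights.
merge 1/19 + 5/76 → 9/76
merge 3/38 + 7/76 → 13/76
merge 9/76 + 9/76 → 9/38
merge 9/76 + 13/76 → 11/38
merge 9/38 + 9/38 → 9/19
merge 9/38 + 11/38 → 10/19
merge 9/19 + 10/19 → 1
L = 9/76 + 13/76 + 9/38 + 11/38 + 9/19 + 10/19 + 1 = 107/38 ≈ 2.816 bits/symbol.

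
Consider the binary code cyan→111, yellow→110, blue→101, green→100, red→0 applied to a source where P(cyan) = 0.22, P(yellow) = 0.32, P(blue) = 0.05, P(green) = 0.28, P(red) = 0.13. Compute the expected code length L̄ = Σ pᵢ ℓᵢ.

2.74 bits/symbol

L̄ = Σ pᵢ·ℓᵢ = 0.22·3 + 0.32·3 + 0.05·3 + 0.28·3 + 0.13·1 = 2.74 bits/symbol.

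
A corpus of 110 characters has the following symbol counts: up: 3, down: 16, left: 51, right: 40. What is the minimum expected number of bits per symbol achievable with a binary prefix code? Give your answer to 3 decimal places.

Probabilities are the counts divided by 110.
Repeatedly combine the two least-probable nodes; the expected code length is the sum of the merged weights.
merge 3/110 + 8/55 → 19/110
merge 19/110 + 4/11 → 59/110
merge 51/110 + 59/110 → 1
L = 19/110 + 59/110 + 1 = 94/55 ≈ 1.709 bits/symbol.

1.709 bits/symbol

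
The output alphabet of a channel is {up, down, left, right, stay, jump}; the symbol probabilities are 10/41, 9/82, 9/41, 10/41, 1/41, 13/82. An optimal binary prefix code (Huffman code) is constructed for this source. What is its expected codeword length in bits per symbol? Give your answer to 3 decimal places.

Repeatedly combine the two least-probable nodes; the expected code length is the sum of the merged weights.
merge 1/41 + 9/82 → 11/82
merge 11/82 + 13/82 → 12/41
merge 9/41 + 10/41 → 19/41
merge 10/41 + 12/41 → 22/41
merge 19/41 + 22/41 → 1
L = 11/82 + 12/41 + 19/41 + 22/41 + 1 = 199/82 ≈ 2.427 bits/symbol.

2.427 bits/symbol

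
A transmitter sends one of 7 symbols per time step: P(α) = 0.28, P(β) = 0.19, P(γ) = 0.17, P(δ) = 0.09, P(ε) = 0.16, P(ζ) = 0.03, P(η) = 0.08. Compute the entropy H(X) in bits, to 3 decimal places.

2.583 bits

H = −Σ pᵢ log₂ pᵢ.
−0.28·log₂(0.28) = 0.5142
−0.19·log₂(0.19) = 0.4552
−0.17·log₂(0.17) = 0.4346
−0.09·log₂(0.09) = 0.3127
−0.16·log₂(0.16) = 0.4230
−0.03·log₂(0.03) = 0.1518
−0.08·log₂(0.08) = 0.2915
Sum ≈ 2.5830 → 2.583 bits.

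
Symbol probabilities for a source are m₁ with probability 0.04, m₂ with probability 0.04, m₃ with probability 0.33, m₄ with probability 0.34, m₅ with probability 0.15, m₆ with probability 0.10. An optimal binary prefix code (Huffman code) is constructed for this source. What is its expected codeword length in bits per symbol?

2.25 bits/symbol

Repeatedly combine the two least-probable nodes; the expected code length is the sum of the merged weights.
merge 1/25 + 1/25 → 2/25
merge 2/25 + 1/10 → 9/50
merge 3/20 + 9/50 → 33/100
merge 33/100 + 33/100 → 33/50
merge 17/50 + 33/50 → 1
L = 2/25 + 9/50 + 33/100 + 33/50 + 1 = 9/4 = 2.25 bits/symbol.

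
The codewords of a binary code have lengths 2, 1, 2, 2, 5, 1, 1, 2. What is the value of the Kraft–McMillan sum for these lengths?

With common denominator 2^5 = 32: Σ 2^(−ℓᵢ) = 8/32 + 16/32 + 8/32 + 8/32 + 1/32 + 16/32 + 16/32 + 8/32 = 81/32 = 2.53125.

2.53125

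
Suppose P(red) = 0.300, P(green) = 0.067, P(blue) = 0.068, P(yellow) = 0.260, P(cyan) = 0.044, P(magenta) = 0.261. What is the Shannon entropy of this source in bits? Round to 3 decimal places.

H = −Σ pᵢ log₂ pᵢ.
−0.300·log₂(0.300) = 0.5211
−0.067·log₂(0.067) = 0.2613
−0.068·log₂(0.068) = 0.2637
−0.260·log₂(0.260) = 0.5053
−0.044·log₂(0.044) = 0.1983
−0.261·log₂(0.261) = 0.5058
Sum ≈ 2.2554 → 2.255 bits.

2.255 bits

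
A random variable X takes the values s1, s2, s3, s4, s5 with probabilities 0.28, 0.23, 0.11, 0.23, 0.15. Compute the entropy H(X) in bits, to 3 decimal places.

2.250 bits

H = −Σ pᵢ log₂ pᵢ.
−0.28·log₂(0.28) = 0.5142
−0.23·log₂(0.23) = 0.4877
−0.11·log₂(0.11) = 0.3503
−0.23·log₂(0.23) = 0.4877
−0.15·log₂(0.15) = 0.4105
Sum ≈ 2.2504 → 2.250 bits.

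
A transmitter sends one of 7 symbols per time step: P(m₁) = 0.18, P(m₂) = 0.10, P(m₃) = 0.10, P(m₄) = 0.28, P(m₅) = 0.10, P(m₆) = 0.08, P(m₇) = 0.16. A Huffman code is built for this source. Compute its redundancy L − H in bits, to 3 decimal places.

Entropy H = −Σ p log₂ p ≈ 2.6706 bits.
Huffman merges: 2/25+1/10→9/50; 1/10+1/10→1/5; 4/25+9/50→17/50; 9/50+1/5→19/50; 7/25+17/50→31/50; 19/50+31/50→1. L = 68/25 ≈ 2.7200.
L − H = 2.7200 − 2.6706 = 0.049 bits.

0.049 bits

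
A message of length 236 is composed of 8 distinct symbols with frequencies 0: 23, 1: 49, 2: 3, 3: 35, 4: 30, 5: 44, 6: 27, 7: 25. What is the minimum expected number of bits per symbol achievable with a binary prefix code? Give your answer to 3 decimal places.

Probabilities are the counts divided by 236.
Repeatedly combine the two least-probable nodes; the expected code length is the sum of the merged weights.
merge 3/236 + 23/236 → 13/118
merge 25/236 + 13/118 → 51/236
merge 27/236 + 15/118 → 57/236
merge 35/236 + 11/59 → 79/236
merge 49/236 + 51/236 → 25/59
merge 57/236 + 79/236 → 34/59
merge 25/59 + 34/59 → 1
L = 13/118 + 51/236 + 57/236 + 79/236 + 25/59 + 34/59 + 1 = 685/236 ≈ 2.903 bits/symbol.

2.903 bits/symbol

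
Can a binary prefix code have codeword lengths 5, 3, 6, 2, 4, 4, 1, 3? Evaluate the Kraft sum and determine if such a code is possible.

With common denominator 2^6 = 64: Σ 2^(−ℓᵢ) = 2/64 + 8/64 + 1/64 + 16/64 + 4/64 + 4/64 + 32/64 + 8/64 = 75/64 = 1.171875.
Kraft's inequality requires Σ ≤ 1; here Σ = 1.171875 > 1, so no such prefix code exists.

1.171875; no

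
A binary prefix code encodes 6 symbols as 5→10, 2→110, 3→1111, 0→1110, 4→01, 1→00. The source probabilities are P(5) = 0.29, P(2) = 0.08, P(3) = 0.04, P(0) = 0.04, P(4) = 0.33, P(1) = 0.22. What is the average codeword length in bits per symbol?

2.24 bits/symbol

L̄ = Σ pᵢ·ℓᵢ = 0.29·2 + 0.08·3 + 0.04·4 + 0.04·4 + 0.33·2 + 0.22·2 = 2.24 bits/symbol.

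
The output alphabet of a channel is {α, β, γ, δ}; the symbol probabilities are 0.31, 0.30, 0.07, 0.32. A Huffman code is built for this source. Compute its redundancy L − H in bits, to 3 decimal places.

Entropy H = −Σ p log₂ p ≈ 1.8395 bits.
Huffman merges: 7/100+3/10→37/100; 31/100+8/25→63/100; 37/100+63/100→1. L = 2 ≈ 2.0000.
L − H = 2.0000 − 1.8395 = 0.161 bits.

0.161 bits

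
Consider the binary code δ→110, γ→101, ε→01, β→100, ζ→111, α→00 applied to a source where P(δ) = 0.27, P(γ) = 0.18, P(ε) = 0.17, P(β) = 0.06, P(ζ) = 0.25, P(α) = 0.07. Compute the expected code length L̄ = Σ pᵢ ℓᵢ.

L̄ = Σ pᵢ·ℓᵢ = 0.27·3 + 0.18·3 + 0.17·2 + 0.06·3 + 0.25·3 + 0.07·2 = 2.76 bits/symbol.

2.76 bits/symbol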